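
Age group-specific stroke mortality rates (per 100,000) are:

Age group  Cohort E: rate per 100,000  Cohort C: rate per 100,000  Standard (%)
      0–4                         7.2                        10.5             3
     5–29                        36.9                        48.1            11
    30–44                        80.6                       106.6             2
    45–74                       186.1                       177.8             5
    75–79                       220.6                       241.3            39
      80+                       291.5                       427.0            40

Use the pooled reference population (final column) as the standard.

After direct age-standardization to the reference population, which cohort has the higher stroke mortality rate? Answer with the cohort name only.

Cohort C

Standard weights: 0.03, 0.11, 0.02, 0.05, 0.39, 0.40.
Cohort E: 0.0300×7.2 + 0.1100×36.9 + 0.0200×80.6 + 0.0500×186.1 + 0.3900×220.6 + 0.4000×291.5 = 217.8260 per 100,000.
Cohort C: 0.0300×10.5 + 0.1100×48.1 + 0.0200×106.6 + 0.0500×177.8 + 0.3900×241.3 + 0.4000×427.0 = 281.5350 per 100,000.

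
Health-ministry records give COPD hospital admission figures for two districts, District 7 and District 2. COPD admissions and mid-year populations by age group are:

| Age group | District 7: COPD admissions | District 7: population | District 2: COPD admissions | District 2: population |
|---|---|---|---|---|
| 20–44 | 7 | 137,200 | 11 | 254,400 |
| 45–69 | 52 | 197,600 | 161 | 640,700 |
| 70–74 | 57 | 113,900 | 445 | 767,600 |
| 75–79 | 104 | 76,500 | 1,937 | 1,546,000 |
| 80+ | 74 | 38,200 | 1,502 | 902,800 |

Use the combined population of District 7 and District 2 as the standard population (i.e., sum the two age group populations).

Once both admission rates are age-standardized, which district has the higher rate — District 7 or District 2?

Age-specific rates per 10,000 for District 7: 0.51, 2.63, 5.00, 13.59, 19.37.
For District 2: 0.43, 2.51, 5.80, 12.53, 16.64.
Combined standard total = 4,674,900; weights = 0.0838, 0.1793, 0.1886, 0.3471, 0.2013.
District 7: 0.0838×0.51 + 0.1793×2.63 + 0.1886×5.00 + 0.3471×13.59 + 0.2013×19.37 = 10.0758 per 10,000.
District 2: 0.0838×0.43 + 0.1793×2.51 + 0.1886×5.80 + 0.3471×12.53 + 0.2013×16.64 = 9.2772 per 10,000.
The crude rates (5.22 vs 9.87) would put District 2 higher, but that reflects its age composition; once standardized to a common age structure, District 7 has the higher underlying rate.

District 7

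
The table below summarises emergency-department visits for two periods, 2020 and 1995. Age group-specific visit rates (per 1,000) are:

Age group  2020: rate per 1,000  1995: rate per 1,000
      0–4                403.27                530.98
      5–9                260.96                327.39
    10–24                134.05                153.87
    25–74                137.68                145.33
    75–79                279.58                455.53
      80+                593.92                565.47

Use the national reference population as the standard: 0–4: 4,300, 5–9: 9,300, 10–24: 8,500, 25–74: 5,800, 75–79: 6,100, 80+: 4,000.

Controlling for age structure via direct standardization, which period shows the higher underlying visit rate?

1995

Standard total = 38,000; weights = 0.1132, 0.2447, 0.2237, 0.1526, 0.1605, 0.1053.
2020: 0.1132×403.27 + 0.2447×260.96 + 0.2237×134.05 + 0.1526×137.68 + 0.1605×279.58 + 0.1053×593.92 = 267.8967 per 1,000.
1995: 0.1132×530.98 + 0.2447×327.39 + 0.2237×153.87 + 0.1526×145.33 + 0.1605×455.53 + 0.1053×565.47 = 329.4569 per 1,000.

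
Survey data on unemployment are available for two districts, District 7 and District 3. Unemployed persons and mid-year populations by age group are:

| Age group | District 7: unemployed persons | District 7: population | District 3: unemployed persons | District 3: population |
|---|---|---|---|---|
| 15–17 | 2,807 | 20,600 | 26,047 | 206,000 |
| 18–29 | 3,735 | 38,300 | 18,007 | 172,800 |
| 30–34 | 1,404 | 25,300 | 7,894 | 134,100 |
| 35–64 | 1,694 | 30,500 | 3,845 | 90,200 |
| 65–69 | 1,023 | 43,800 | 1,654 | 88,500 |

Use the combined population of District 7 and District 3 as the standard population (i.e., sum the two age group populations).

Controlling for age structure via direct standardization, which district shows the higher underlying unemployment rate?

District 7

Age-specific rates per 1,000 for District 7: 136.262, 97.520, 55.494, 55.541, 23.356.
For District 3: 126.442, 104.207, 58.867, 42.627, 18.689.
Combined standard total = 850,100; weights = 0.2666, 0.2483, 0.1875, 0.1420, 0.1556.
District 7: 0.2666×136.262 + 0.2483×97.520 + 0.1875×55.494 + 0.1420×55.541 + 0.1556×23.356 = 82.4644 per 1,000.
District 3: 0.2666×126.442 + 0.2483×104.207 + 0.1875×58.867 + 0.1420×42.627 + 0.1556×18.689 = 79.5799 per 1,000.
The crude rates (67.27 vs 83.06) would put District 3 higher, but that reflects its age composition; once standardized to a common age structure, District 7 has the higher underlying rate.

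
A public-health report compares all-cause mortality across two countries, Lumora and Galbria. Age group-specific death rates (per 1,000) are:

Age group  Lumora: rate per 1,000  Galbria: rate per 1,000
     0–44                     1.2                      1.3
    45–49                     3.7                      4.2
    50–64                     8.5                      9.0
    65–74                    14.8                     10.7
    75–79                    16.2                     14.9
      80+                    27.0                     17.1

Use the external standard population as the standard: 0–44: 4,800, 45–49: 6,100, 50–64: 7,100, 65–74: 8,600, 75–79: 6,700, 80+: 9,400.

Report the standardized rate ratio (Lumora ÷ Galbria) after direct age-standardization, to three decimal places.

1.290

Standard total = 42,700; weights = 0.1124, 0.1429, 0.1663, 0.2014, 0.1569, 0.2201.
Lumora: 0.1124×1.2 + 0.1429×3.7 + 0.1663×8.5 + 0.2014×14.8 + 0.1569×16.2 + 0.2201×27.0 = 13.5433 per 1,000.
Galbria: 0.1124×1.3 + 0.1429×4.2 + 0.1663×9.0 + 0.2014×10.7 + 0.1569×14.9 + 0.2201×17.1 = 10.5000 per 1,000.
Ratio = 13.5433 ÷ 10.5000 = 1.28984.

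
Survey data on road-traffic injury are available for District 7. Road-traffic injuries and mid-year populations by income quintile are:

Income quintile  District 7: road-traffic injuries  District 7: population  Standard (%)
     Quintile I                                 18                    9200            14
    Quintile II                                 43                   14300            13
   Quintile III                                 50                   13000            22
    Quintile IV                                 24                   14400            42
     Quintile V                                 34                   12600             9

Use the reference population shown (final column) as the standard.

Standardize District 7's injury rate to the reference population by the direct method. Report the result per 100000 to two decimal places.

245.38

Income-specific rates per 100000 for District 7: 195.65, 300.70, 384.62, 166.67, 269.84.
Standard weights: 0.14, 0.13, 0.22, 0.42, 0.09.
Standardized rate: 0.1400×195.65 + 0.1300×300.70 + 0.2200×384.62 + 0.4200×166.67 + 0.0900×269.84 = 245.3833 per 100000.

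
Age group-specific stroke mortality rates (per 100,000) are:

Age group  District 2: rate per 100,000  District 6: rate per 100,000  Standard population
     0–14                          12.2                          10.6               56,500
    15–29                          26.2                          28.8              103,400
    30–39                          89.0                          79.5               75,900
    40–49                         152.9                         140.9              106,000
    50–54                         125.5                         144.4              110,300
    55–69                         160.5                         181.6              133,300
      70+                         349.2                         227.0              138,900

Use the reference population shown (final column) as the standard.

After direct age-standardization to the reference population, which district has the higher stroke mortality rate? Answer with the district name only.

District 2

Standard total = 724,300; weights = 0.0780, 0.1428, 0.1048, 0.1463, 0.1523, 0.1840, 0.1918.
District 2: 0.0780×12.2 + 0.1428×26.2 + 0.1048×89.0 + 0.1463×152.9 + 0.1523×125.5 + 0.1840×160.5 + 0.1918×349.2 = 152.0117 per 100,000.
District 6: 0.0780×10.6 + 0.1428×28.8 + 0.1048×79.5 + 0.1463×140.9 + 0.1523×144.4 + 0.1840×181.6 + 0.1918×227.0 = 132.8333 per 100,000.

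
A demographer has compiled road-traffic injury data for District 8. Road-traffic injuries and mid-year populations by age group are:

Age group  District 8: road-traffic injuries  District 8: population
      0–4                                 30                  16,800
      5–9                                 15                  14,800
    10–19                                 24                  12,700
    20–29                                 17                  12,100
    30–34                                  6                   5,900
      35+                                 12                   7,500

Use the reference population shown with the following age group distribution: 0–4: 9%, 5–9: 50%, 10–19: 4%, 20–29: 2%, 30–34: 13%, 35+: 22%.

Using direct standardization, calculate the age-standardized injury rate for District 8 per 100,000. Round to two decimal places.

Age-specific rates per 100,000 for District 8: 178.57, 101.35, 188.98, 140.50, 101.69, 160.00.
Standard weights: 0.09, 0.50, 0.04, 0.02, 0.13, 0.22.
Standardized rate: 0.0900×178.57 + 0.5000×101.35 + 0.0400×188.98 + 0.0200×140.50 + 0.1300×101.69 + 0.2200×160.00 = 125.5364 per 100,000.

125.54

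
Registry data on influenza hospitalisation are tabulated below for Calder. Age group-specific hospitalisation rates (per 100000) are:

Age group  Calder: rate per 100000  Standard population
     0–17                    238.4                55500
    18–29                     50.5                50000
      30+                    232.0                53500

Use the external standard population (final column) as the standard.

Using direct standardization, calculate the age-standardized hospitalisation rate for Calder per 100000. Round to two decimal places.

Standard total = 159000; weights = 0.3491, 0.3145, 0.3365.
Standardized rate: 0.3491×238.4 + 0.3145×50.5 + 0.3365×232.0 = 177.1585 per 100000.

177.16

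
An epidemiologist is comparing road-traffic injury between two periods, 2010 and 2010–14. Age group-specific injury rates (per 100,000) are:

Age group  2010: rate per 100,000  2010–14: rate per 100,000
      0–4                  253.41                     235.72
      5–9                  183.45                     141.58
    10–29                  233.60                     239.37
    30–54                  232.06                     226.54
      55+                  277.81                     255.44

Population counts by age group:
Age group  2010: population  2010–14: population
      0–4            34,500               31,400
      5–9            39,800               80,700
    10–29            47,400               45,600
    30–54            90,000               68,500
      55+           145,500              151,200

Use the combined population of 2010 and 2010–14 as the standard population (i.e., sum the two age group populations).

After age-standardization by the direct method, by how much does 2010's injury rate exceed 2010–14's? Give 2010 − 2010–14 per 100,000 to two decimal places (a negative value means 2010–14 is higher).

17.95

Combined standard total = 734,600; weights = 0.0897, 0.1640, 0.1266, 0.2158, 0.4039.
2010: 0.0897×253.41 + 0.1640×183.45 + 0.1266×233.60 + 0.2158×232.06 + 0.4039×277.81 = 244.6746 per 100,000.
2010–14: 0.0897×235.72 + 0.1640×141.58 + 0.1266×239.37 + 0.2158×226.54 + 0.4039×255.44 = 226.7239 per 100,000.
Difference = 244.6746 − 226.7239 = 17.9507.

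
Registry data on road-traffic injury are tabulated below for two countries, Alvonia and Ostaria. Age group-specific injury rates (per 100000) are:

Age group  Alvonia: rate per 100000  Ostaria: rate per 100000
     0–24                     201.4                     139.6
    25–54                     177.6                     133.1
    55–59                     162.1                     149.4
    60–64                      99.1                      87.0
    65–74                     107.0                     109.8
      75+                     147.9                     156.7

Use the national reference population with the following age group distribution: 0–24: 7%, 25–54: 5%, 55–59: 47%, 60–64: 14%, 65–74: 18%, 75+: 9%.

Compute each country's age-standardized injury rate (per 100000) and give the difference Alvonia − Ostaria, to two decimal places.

Standard weights: 0.07, 0.05, 0.47, 0.14, 0.18, 0.09.
Alvonia: 0.0700×201.4 + 0.0500×177.6 + 0.4700×162.1 + 0.1400×99.1 + 0.1800×107.0 + 0.0900×147.9 = 145.6100 per 100000.
Ostaria: 0.0700×139.6 + 0.0500×133.1 + 0.4700×149.4 + 0.1400×87.0 + 0.1800×109.8 + 0.0900×156.7 = 132.6920 per 100000.
Difference = 145.6100 − 132.6920 = 12.9180.

12.92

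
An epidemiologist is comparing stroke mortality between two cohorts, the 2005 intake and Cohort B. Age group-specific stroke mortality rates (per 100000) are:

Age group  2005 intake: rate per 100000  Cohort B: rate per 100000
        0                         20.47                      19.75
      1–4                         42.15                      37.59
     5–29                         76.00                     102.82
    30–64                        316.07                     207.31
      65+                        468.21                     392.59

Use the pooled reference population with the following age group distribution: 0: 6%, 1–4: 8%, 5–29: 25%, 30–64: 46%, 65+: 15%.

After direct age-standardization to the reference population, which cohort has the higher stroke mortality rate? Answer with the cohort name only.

2005 intake

Standard weights: 0.06, 0.08, 0.25, 0.46, 0.15.
The 2005 intake: 0.0600×20.47 + 0.0800×42.15 + 0.2500×76.00 + 0.4600×316.07 + 0.1500×468.21 = 239.2239 per 100000.
Cohort B: 0.0600×19.75 + 0.0800×37.59 + 0.2500×102.82 + 0.4600×207.31 + 0.1500×392.59 = 184.1483 per 100000.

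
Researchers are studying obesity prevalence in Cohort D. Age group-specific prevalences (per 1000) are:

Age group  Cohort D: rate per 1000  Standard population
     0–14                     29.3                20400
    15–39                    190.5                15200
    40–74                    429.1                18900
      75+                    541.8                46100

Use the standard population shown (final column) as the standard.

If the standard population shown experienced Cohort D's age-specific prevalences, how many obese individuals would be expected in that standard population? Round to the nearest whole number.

36580

Expected obese individuals = Σ (standard pop × age-specific rate ÷ 1000)
= 20400×29.3/1000 + 15200×190.5/1000 + 18900×429.1/1000 + 46100×541.8/1000
= 597.72 + 2895.60 + 8109.99 + 24976.98 = 36580.29.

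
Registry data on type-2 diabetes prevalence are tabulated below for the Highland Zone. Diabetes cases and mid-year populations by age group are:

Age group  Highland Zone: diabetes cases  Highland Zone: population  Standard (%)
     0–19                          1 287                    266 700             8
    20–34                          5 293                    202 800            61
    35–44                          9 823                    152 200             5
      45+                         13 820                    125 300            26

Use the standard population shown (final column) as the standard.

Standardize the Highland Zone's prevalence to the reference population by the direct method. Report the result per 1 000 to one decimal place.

48.2

Age-specific rates per 1 000 for the Highland Zone: 4.826, 26.100, 64.540, 110.295.
Standard weights: 0.08, 0.61, 0.05, 0.26.
Standardized rate: 0.0800×4.826 + 0.6100×26.100 + 0.0500×64.540 + 0.2600×110.295 = 48.2106 per 1 000.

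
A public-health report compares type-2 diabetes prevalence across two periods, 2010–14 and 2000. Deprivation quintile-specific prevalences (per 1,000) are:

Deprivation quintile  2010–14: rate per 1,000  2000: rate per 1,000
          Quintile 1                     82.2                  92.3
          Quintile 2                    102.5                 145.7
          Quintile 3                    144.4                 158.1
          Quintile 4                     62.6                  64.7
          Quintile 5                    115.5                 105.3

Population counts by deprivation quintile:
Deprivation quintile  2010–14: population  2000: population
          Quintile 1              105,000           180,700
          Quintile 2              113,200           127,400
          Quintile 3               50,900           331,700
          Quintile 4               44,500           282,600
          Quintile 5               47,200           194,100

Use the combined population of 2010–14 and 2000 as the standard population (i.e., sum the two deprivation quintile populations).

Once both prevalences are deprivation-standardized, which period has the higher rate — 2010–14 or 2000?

Combined standard total = 1,477,300; weights = 0.1934, 0.1629, 0.2590, 0.2214, 0.1633.
2010–14: 0.1934×82.2 + 0.1629×102.5 + 0.2590×144.4 + 0.2214×62.6 + 0.1633×115.5 = 102.7145 per 1,000.
2000: 0.1934×92.3 + 0.1629×145.7 + 0.2590×158.1 + 0.2214×64.7 + 0.1633×105.3 = 114.0505 per 1,000.

2000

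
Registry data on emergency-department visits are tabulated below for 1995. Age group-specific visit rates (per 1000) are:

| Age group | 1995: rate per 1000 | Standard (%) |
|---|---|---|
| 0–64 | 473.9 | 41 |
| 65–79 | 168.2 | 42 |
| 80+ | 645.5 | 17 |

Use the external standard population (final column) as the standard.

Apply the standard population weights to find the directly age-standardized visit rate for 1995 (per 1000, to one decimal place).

374.7

Standard weights: 0.41, 0.42, 0.17.
Standardized rate: 0.4100×473.9 + 0.4200×168.2 + 0.1700×645.5 = 374.6780 per 1000.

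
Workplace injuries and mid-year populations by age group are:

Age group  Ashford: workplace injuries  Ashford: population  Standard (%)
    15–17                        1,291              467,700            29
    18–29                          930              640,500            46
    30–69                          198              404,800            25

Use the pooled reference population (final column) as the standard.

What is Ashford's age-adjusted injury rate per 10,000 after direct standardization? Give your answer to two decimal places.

Age-specific rates per 10,000 for Ashford: 27.60, 14.52, 4.89.
Standard weights: 0.29, 0.46, 0.25.
Standardized rate: 0.2900×27.60 + 0.4600×14.52 + 0.2500×4.89 = 15.9069 per 10,000.

15.91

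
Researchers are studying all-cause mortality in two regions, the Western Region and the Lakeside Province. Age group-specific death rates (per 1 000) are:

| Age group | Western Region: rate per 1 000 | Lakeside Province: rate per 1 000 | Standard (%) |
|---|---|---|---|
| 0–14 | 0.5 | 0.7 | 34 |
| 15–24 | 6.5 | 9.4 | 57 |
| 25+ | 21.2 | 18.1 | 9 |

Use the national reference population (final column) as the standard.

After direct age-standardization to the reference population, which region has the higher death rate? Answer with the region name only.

Standard weights: 0.34, 0.57, 0.09.
The Western Region: 0.3400×0.5 + 0.5700×6.5 + 0.0900×21.2 = 5.7830 per 1 000.
The Lakeside Province: 0.3400×0.7 + 0.5700×9.4 + 0.0900×18.1 = 7.2250 per 1 000.

Lakeside Province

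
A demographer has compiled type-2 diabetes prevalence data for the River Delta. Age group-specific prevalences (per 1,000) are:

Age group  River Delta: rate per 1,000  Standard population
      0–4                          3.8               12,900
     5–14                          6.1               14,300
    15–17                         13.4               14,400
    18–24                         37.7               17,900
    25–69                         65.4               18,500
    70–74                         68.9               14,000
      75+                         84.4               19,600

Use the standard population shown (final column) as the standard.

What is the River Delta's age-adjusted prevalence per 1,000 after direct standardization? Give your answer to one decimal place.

Standard total = 111,600; weights = 0.1156, 0.1281, 0.1290, 0.1604, 0.1658, 0.1254, 0.1756.
Standardized rate: 0.1156×3.8 + 0.1281×6.1 + 0.1290×13.4 + 0.1604×37.7 + 0.1658×65.4 + 0.1254×68.9 + 0.1756×84.4 = 43.3045 per 1,000.

43.3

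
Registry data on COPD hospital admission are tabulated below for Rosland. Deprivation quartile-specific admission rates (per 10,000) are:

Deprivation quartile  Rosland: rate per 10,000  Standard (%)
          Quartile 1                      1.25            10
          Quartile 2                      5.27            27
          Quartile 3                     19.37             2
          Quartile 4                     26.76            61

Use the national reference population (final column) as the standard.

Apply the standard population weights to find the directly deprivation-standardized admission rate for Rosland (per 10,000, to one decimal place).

Standard weights: 0.10, 0.27, 0.02, 0.61.
Standardized rate: 0.1000×1.25 + 0.2700×5.27 + 0.0200×19.37 + 0.6100×26.76 = 18.2589 per 10,000.

18.3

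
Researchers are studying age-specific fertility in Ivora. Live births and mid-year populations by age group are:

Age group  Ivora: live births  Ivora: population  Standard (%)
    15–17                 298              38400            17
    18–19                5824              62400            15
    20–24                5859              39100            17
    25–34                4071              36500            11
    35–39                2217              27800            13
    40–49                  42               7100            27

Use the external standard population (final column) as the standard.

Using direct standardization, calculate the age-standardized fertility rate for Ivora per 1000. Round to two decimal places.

Age-specific rates per 1000 for Ivora: 7.760, 93.333, 149.847, 111.534, 79.748, 5.915.
Standard weights: 0.17, 0.15, 0.17, 0.11, 0.13, 0.27.
Standardized rate: 0.1700×7.760 + 0.1500×93.333 + 0.1700×149.847 + 0.1100×111.534 + 0.1300×79.748 + 0.2700×5.915 = 65.0264 per 1000.

65.03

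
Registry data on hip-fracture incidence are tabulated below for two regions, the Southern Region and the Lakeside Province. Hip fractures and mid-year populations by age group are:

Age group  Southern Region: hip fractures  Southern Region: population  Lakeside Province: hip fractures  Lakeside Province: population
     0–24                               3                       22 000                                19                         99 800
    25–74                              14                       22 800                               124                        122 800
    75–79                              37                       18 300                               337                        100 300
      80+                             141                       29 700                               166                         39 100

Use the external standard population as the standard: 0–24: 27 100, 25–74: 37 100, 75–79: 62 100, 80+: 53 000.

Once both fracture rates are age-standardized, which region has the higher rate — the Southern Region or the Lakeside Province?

Age-specific rates per 100 000 for the Southern Region: 13.64, 61.40, 202.19, 474.75.
For the Lakeside Province: 19.04, 100.98, 335.99, 424.55.
Standard total = 179 300; weights = 0.1511, 0.2069, 0.3463, 0.2956.
The Southern Region: 0.1511×13.64 + 0.2069×61.40 + 0.3463×202.19 + 0.2956×474.75 = 225.1253 per 100 000.
The Lakeside Province: 0.1511×19.04 + 0.2069×100.98 + 0.3463×335.99 + 0.2956×424.55 = 265.6362 per 100 000.
The crude rates (210.13 vs 178.45) would put the Southern Region higher, but that reflects its age composition; once standardized to a common age structure, the Lakeside Province has the higher underlying rate.

Lakeside Province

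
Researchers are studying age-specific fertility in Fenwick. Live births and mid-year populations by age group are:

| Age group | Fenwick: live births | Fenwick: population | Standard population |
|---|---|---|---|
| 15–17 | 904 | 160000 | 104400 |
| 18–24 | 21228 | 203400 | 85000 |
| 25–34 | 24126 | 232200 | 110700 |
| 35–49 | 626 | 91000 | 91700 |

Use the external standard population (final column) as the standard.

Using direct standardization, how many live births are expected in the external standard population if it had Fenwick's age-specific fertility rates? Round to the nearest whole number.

21594

Age-specific rates per 1000 for Fenwick: 5.650, 104.366, 103.902, 6.879.
Expected live births = Σ (standard pop × age-specific rate ÷ 1000)
= 104400×5.650/1000 + 85000×104.366/1000 + 110700×103.902/1000 + 91700×6.879/1000
= 589.86 + 8871.09 + 11501.93 + 630.82 = 21593.70.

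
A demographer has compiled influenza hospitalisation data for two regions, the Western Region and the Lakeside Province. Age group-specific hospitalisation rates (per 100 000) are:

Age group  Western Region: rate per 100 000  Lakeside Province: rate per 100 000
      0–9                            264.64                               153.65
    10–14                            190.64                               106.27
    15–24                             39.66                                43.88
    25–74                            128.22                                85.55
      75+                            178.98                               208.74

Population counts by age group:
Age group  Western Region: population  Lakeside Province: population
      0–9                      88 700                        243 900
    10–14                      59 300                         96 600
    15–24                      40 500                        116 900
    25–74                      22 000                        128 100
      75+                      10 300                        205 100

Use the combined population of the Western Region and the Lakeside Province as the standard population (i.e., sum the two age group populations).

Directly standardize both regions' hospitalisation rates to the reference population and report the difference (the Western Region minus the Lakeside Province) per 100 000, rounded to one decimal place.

Combined standard total = 1 011 400; weights = 0.3289, 0.1541, 0.1556, 0.1484, 0.2130.
The Western Region: 0.3289×264.64 + 0.1541×190.64 + 0.1556×39.66 + 0.1484×128.22 + 0.2130×178.98 = 179.7317 per 100 000.
The Lakeside Province: 0.3289×153.65 + 0.1541×106.27 + 0.1556×43.88 + 0.1484×85.55 + 0.2130×208.74 = 130.8897 per 100 000.
Difference = 179.7317 − 130.8897 = 48.8420.

48.8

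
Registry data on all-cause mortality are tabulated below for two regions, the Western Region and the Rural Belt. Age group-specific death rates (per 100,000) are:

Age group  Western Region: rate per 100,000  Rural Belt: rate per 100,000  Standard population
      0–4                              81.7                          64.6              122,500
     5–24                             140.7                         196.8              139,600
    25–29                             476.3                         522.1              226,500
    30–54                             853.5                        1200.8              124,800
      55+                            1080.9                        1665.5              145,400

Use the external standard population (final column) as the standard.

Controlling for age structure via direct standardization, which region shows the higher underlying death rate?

Standard total = 758,800; weights = 0.1614, 0.1840, 0.2985, 0.1645, 0.1916.
The Western Region: 0.1614×81.7 + 0.1840×140.7 + 0.2985×476.3 + 0.1645×853.5 + 0.1916×1080.9 = 528.7448 per 100,000.
The Rural Belt: 0.1614×64.6 + 0.1840×196.8 + 0.2985×522.1 + 0.1645×1200.8 + 0.1916×1665.5 = 719.1170 per 100,000.

Rural Belt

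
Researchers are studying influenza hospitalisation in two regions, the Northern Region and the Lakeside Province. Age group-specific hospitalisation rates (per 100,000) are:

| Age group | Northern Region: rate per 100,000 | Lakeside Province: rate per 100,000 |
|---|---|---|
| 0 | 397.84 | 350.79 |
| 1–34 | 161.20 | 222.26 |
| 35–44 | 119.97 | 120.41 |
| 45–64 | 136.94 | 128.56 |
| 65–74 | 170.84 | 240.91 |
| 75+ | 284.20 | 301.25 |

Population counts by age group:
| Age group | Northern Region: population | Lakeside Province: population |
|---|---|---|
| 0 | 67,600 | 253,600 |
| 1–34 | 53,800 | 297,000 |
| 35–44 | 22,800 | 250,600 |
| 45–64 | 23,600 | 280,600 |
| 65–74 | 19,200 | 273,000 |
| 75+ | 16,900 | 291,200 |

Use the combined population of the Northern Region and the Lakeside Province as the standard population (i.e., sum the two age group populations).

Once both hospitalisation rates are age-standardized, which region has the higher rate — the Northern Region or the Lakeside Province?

Lakeside Province

Combined standard total = 1,849,900; weights = 0.1736, 0.1896, 0.1478, 0.1644, 0.1580, 0.1665.
The Northern Region: 0.1736×397.84 + 0.1896×161.20 + 0.1478×119.97 + 0.1644×136.94 + 0.1580×170.84 + 0.1665×284.20 = 214.2135 per 100,000.
The Lakeside Province: 0.1736×350.79 + 0.1896×222.26 + 0.1478×120.41 + 0.1644×128.56 + 0.1580×240.91 + 0.1665×301.25 = 230.2176 per 100,000.
The crude rates (243.34 vs 227.65) would put the Northern Region higher, but that reflects its age composition; once standardized to a common age structure, the Lakeside Province has the higher underlying rate.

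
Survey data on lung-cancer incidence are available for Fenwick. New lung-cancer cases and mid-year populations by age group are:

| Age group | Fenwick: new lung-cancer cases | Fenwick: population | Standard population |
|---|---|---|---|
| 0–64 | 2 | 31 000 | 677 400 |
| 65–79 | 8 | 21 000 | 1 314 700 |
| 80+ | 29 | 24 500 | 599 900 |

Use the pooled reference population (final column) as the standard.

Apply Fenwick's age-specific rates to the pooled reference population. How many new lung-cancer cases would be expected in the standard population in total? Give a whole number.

Age-specific rates per 100 000 for Fenwick: 6.45, 38.10, 118.37.
Expected new lung-cancer cases = Σ (standard pop × age-specific rate ÷ 100 000)
= 677 400×6.45/100 000 + 1 314 700×38.10/100 000 + 599 900×118.37/100 000
= 43.70 + 500.84 + 710.09 = 1254.63.

1255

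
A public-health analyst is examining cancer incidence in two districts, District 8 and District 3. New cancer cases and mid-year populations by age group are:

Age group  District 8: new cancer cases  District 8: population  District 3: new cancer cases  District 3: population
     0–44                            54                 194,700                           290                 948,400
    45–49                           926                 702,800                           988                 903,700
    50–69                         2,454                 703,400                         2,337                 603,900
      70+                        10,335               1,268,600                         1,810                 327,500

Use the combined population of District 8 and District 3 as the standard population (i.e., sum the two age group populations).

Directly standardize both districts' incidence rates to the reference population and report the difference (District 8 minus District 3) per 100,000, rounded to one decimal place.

Age-specific rates per 100,000 for District 8: 27.73, 131.76, 348.88, 814.68.
For District 3: 30.58, 109.33, 386.98, 552.67.
Combined standard total = 5,653,000; weights = 0.2022, 0.2842, 0.2313, 0.2823.
District 8: 0.2022×27.73 + 0.2842×131.76 + 0.2313×348.88 + 0.2823×814.68 = 353.7534 per 100,000.
District 3: 0.2022×30.58 + 0.2842×109.33 + 0.2313×386.98 + 0.2823×552.67 = 282.7903 per 100,000.
Difference = 353.7534 − 282.7903 = 70.9630.

71.0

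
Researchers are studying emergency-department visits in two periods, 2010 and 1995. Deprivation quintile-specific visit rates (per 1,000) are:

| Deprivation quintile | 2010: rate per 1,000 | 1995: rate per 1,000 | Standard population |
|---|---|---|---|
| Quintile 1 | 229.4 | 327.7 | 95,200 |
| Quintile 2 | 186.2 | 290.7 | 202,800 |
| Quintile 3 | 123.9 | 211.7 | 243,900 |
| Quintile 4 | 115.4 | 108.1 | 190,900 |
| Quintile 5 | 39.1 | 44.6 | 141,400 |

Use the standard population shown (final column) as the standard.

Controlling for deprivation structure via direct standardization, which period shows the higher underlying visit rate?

Standard total = 874,200; weights = 0.1089, 0.2320, 0.2790, 0.2184, 0.1617.
2010: 0.1089×229.4 + 0.2320×186.2 + 0.2790×123.9 + 0.2184×115.4 + 0.1617×39.1 = 134.2691 per 1,000.
1995: 0.1089×327.7 + 0.2320×290.7 + 0.2790×211.7 + 0.2184×108.1 + 0.1617×44.6 = 193.0077 per 1,000.

1995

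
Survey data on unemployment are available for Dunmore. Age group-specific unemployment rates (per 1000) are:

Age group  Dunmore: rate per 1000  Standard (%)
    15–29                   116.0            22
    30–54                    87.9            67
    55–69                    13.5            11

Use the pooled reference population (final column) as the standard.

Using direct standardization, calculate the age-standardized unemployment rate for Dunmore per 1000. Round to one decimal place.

Standard weights: 0.22, 0.67, 0.11.
Standardized rate: 0.2200×116.0 + 0.6700×87.9 + 0.1100×13.5 = 85.8980 per 1000.

85.9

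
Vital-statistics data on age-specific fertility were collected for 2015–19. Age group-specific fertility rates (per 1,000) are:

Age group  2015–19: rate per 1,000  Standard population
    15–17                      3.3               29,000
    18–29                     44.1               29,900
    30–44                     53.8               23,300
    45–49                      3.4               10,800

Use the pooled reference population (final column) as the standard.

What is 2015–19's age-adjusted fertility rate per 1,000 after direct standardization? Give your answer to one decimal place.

29.1

Standard total = 93,000; weights = 0.3118, 0.3215, 0.2505, 0.1161.
Standardized rate: 0.3118×3.3 + 0.3215×44.1 + 0.2505×53.8 + 0.1161×3.4 = 29.0812 per 1,000.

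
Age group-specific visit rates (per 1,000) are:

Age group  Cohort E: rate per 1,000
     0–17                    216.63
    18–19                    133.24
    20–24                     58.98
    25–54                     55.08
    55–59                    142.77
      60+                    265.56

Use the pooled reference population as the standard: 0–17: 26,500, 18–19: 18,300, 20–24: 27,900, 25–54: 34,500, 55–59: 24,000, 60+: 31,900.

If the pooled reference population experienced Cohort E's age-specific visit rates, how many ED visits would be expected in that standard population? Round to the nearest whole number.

23623

Expected ED visits = Σ (standard pop × age-specific rate ÷ 1,000)
= 26,500×216.63/1,000 + 18,300×133.24/1,000 + 27,900×58.98/1,000 + 34,500×55.08/1,000 + 24,000×142.77/1,000 + 31,900×265.56/1,000
= 5740.69 + 2438.29 + 1645.54 + 1900.26 + 3426.48 + 8471.36 = 23622.63.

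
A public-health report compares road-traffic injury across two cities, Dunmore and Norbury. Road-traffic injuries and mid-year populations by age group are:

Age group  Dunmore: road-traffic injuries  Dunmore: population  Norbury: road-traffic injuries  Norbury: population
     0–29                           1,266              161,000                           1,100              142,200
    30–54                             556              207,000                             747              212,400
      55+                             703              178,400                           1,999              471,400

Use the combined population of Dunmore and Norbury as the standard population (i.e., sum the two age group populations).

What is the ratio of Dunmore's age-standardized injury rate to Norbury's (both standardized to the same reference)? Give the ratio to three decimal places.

Age-specific rates per 100,000 for Dunmore: 786.34, 268.60, 394.06.
For Norbury: 773.56, 351.69, 424.06.
Combined standard total = 1,372,400; weights = 0.2209, 0.3056, 0.4735.
Dunmore: 0.2209×786.34 + 0.3056×268.60 + 0.4735×394.06 = 442.3830 per 100,000.
Norbury: 0.2209×773.56 + 0.3056×351.69 + 0.4735×424.06 = 479.1572 per 100,000.
Ratio = 442.3830 ÷ 479.1572 = 0.92325.

0.923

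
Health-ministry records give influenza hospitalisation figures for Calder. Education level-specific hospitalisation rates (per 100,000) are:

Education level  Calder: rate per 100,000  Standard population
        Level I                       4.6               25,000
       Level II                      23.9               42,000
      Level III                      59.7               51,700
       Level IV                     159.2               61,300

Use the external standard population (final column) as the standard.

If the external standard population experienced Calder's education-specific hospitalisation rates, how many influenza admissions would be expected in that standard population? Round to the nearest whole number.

Expected influenza admissions = Σ (standard pop × education-specific rate ÷ 100,000)
= 25,000×4.6/100,000 + 42,000×23.9/100,000 + 51,700×59.7/100,000 + 61,300×159.2/100,000
= 1.15 + 10.04 + 30.86 + 97.59 = 139.64.

140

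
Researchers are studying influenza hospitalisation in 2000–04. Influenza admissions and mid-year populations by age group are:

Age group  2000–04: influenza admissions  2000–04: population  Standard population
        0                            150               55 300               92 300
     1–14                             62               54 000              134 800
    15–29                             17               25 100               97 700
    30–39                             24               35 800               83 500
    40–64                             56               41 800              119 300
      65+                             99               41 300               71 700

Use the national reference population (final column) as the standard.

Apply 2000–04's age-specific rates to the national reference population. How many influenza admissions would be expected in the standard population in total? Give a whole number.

859

Age-specific rates per 100 000 for 2000–04: 271.25, 114.81, 67.73, 67.04, 133.97, 239.71.
Expected influenza admissions = Σ (standard pop × age-specific rate ÷ 100 000)
= 92 300×271.25/100 000 + 134 800×114.81/100 000 + 97 700×67.73/100 000 + 83 500×67.04/100 000 + 119 300×133.97/100 000 + 71 700×239.71/100 000
= 250.36 + 154.77 + 66.17 + 55.98 + 159.83 + 171.87 = 858.98.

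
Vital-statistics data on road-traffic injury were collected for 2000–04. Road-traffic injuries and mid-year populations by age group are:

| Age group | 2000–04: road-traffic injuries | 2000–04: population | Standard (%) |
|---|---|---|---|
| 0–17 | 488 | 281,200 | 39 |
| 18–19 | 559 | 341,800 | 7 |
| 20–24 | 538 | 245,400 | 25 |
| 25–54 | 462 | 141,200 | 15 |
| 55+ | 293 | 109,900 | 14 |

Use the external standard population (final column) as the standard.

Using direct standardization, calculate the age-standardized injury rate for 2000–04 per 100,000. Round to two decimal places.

220.34

Age-specific rates per 100,000 for 2000–04: 173.54, 163.55, 219.23, 327.20, 266.61.
Standard weights: 0.39, 0.07, 0.25, 0.15, 0.14.
Standardized rate: 0.3900×173.54 + 0.0700×163.55 + 0.2500×219.23 + 0.1500×327.20 + 0.1400×266.61 = 220.3422 per 100,000.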